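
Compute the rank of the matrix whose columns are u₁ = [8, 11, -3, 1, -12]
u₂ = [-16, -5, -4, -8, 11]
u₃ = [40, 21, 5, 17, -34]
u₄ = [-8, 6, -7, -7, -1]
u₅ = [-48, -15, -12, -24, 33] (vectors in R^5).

2

Put the 5×5 matrix [u₁|u₂|u₃|u₄|u₅] into echelon form.
There are 2 pivot columns, so rank = 2.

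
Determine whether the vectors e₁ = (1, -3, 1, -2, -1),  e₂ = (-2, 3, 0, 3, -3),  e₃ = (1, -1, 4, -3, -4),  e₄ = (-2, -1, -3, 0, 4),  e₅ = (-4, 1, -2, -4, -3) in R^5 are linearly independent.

linearly independent

The matrix [e₁|e₂|e₃|e₄|e₅] has determinant -550.
A nonzero determinant means the columns are linearly independent.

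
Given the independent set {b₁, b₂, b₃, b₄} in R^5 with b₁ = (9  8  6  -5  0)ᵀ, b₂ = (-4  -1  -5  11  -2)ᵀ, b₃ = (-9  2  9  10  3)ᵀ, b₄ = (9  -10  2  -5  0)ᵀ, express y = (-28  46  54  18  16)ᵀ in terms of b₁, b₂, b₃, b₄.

Set up the augmented matrix [b₁ | b₂ | b₃ | b₄ | y] and row-reduce.
Row-reducing the augmented matrix gives the unique coefficients (a₁, …, a₄) = (2, -2, 4, -2).

y = 2b₁ - 2b₂ + 4b₃ - 2b₄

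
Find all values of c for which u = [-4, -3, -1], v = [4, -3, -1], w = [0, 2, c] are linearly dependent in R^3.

c = 2/3

Place the vectors as rows of a 3×3 matrix; dependence ⇔ determinant zero.
Cofactor expansion gives det = 24*c - 16.
This vanishes exactly when c = 2/3.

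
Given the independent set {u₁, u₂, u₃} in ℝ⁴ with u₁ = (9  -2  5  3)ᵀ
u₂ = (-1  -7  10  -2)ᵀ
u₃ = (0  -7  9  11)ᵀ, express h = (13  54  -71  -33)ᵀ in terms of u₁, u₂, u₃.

h = u₁ - 4u₂ - 4u₃

Since u₁, u₂, u₃ are independent, the coefficients expressing h are uniquely determined by a linear system.
Row-reducing the augmented matrix gives the unique coefficients (c₁, c₂, c₃) = (1, -4, -4).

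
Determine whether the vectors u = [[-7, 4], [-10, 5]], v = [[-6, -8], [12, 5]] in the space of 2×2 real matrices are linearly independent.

linearly independent

Write each element as a coordinate vector in ℝ⁴ using {E₁₁, E₁₂, E₂₁, E₂₂}.
Place the vectors as rows of a 2×4 matrix and reduce to echelon form.
The reduction yields 2 nonzero rows, so the rank is 2.
Since rank = 2 (the number of vectors), the set is linearly independent.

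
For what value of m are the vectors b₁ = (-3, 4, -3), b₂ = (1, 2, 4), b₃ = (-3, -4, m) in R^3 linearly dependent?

m = -51/5

Place the vectors as rows of a 3×3 matrix; dependence ⇔ determinant zero.
Expanding, det = -10*m - 102.
Solving -10*m - 102 = 0 yields m = -51/5.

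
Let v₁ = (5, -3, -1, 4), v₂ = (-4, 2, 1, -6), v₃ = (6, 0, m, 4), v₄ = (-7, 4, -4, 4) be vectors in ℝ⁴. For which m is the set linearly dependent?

m = 10

Dependence holds iff the 4×4 matrix [v₁ v₂ v₃ v₄] is singular.
Expanding, det = 220 - 22*m.
Solving 220 - 22*m = 0 yields m = 10.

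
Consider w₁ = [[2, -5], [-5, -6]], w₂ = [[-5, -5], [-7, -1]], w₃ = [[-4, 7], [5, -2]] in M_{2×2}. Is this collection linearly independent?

linearly independent

Take coordinates with respect to the standard basis {E₁₁, E₁₂, E₂₁, E₂₂}.
Row-reduce the matrix whose columns are w₁, w₂, w₃.
The reduction yields 3 nonzero rows, so the rank is 3.
Since rank = 3 (the number of vectors), the set is linearly independent.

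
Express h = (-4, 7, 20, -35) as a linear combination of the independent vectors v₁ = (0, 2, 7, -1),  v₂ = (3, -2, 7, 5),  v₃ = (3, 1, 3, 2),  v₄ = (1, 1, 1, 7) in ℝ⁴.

h = 4v₁ - v₂ + v₃ - 4v₄

Solve the system with v₁, v₂, v₃, v₄ as columns and h as the right-hand side.
Back-substitution yields (a₁, …, a₄) = (4, -1, 1, -4).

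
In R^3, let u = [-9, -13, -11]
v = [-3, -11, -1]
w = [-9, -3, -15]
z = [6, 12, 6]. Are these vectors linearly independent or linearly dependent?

linearly dependent

There are 4 vectors in a 3-dimensional space, so they cannot be linearly independent.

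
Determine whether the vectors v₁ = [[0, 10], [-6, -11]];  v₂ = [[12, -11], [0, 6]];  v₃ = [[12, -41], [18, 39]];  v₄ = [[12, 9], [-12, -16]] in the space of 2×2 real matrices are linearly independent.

linearly dependent

Take coordinates with respect to the standard basis {E₁₁, E₁₂, E₂₁, E₂₂}.
The matrix [v₁|v₂|v₃|v₄] has determinant 0.
A zero determinant means the columns are linearly dependent.
Indeed 3v₁ - v₂ + v₃ = 0.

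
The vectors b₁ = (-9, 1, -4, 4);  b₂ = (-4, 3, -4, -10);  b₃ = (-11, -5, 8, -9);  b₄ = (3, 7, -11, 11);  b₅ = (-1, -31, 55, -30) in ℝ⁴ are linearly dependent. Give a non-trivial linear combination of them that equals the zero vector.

3b₁ + 2b₂ - 3b₃ + b₄ + b₅ = 0

Solve the homogeneous system with b₁, b₂, b₃, b₄, b₅ as columns by row-reducing the coefficient matrix.
A generator of the null space is (3, 2, -3, 1, 1).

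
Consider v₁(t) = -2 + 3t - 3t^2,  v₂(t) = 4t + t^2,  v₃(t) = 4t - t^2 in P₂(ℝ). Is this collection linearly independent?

linearly independent

Write each element as a coordinate vector in ℝ³ using {1, t, t^2}.
Row-reduce the matrix whose columns are v₁, v₂, v₃.
The reduction yields 3 nonzero rows, so the rank is 3.
Since rank = 3 (the number of vectors), the set is linearly independent.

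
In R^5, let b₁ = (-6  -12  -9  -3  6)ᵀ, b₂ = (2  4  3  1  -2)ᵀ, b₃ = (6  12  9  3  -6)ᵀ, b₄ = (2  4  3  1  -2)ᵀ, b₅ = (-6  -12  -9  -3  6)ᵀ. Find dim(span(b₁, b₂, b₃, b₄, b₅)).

dim = 1

Apply Gaussian elimination to the matrix whose rows are b₁, b₂, b₃, b₄, b₅.
Exactly 1 pivot survives; hence the rank is 1.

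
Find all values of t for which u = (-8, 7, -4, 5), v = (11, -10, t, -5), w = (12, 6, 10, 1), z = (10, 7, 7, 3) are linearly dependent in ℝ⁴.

t = 21/10

Place the vectors as rows of a 4×4 matrix; dependence ⇔ determinant zero.
The determinant works out to 150*t - 315.
Solving 150*t - 315 = 0 yields t = 21/10.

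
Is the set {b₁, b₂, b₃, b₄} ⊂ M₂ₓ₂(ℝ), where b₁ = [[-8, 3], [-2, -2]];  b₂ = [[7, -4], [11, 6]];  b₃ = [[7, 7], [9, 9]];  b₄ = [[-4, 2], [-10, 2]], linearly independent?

Write each element as a coordinate vector in ℝ⁴ using {E₁₁, E₁₂, E₂₁, E₂₂}.
The matrix [b₁|b₂|b₃|b₄] has determinant 5894.
A nonzero determinant means the columns are linearly independent.

linearly independent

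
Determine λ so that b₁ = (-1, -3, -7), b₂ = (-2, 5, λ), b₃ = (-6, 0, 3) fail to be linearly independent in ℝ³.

λ = 27/2

Dependence holds iff the 3×3 matrix [b₁ b₂ b₃] is singular.
The determinant works out to 18*λ - 243.
This vanishes exactly when λ = 27/2.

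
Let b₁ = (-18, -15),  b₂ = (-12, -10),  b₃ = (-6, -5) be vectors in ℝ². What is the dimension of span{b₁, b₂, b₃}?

1

Form the matrix with b₁, b₂, b₃ as columns and reduce.
Reduction leaves 1 leading entry, giving rank 1.
(With 3 elements in a 2-dimensional space the rank is at most 2.)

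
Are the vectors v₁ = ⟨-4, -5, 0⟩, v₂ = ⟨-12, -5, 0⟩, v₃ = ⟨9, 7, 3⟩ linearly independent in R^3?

Form the 3×3 matrix with these as columns; its determinant is -120.
A nonzero determinant means the columns are linearly independent.

linearly independent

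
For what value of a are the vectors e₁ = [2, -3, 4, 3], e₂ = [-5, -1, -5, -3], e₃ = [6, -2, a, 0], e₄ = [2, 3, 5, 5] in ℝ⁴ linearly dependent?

a = 13/4

The set is linearly dependent precisely when det[e₁; e₂; e₃; e₄] = 0.
The determinant works out to 286 - 88*a.
This vanishes exactly when a = 13/4.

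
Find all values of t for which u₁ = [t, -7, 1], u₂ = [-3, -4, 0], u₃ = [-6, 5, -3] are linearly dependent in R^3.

t = -2

Dependence holds iff the 3×3 matrix [u₁ u₂ u₃] is singular.
Expanding, det = 12*t + 24.
Setting this to zero gives t = -2.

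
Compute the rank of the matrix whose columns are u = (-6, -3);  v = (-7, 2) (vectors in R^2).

2

Put the 2×2 matrix [u|v] into echelon form.
The echelon form has 2 nonzero rows, so the rank is 2.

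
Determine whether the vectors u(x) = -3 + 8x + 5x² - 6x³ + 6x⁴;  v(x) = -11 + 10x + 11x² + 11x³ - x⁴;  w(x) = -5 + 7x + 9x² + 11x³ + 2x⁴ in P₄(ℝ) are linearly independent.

linearly independent

Take coordinates with respect to the standard basis {1, x, …, x⁴}.
Place the vectors as rows of a 3×5 matrix and reduce to echelon form.
The reduction yields 3 nonzero rows, so the rank is 3.
Since rank = 3 (the number of vectors), the set is linearly independent.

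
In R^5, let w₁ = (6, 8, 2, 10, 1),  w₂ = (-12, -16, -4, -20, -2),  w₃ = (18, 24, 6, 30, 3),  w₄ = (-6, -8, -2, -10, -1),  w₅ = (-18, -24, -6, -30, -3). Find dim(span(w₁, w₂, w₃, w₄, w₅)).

dim = 1

Apply Gaussian elimination to the matrix whose rows are w₁, w₂, w₃, w₄, w₅.
The echelon form has 1 nonzero row, so the rank is 1.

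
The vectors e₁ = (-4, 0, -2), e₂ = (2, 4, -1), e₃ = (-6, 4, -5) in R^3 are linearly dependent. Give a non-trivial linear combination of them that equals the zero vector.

Write the vectors as columns of a matrix and find a nonzero vector in its null space.
The free variable yields coefficients (2, 1, -1) (any nonzero multiple also works).

2e₁ + e₂ - e₃ = 0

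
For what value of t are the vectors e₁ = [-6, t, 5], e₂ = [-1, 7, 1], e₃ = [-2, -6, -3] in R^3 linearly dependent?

Dependence holds iff the 3×3 matrix [e₁ e₂ e₃] is singular.
The determinant works out to 190 - 5*t.
Solving 190 - 5*t = 0 yields t = 38.

t = 38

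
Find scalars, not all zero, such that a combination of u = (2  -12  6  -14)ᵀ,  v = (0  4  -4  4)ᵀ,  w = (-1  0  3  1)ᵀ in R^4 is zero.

u + 3v + 2w = 0

Write the vectors as columns of a matrix and find a nonzero vector in its null space.
A generator of the null space is (1, 3, 2).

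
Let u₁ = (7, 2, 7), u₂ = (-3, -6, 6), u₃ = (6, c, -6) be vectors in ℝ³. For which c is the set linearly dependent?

c = 60/7

Dependence holds iff the 3×3 matrix [u₁ u₂ u₃] is singular.
Cofactor expansion gives det = 540 - 63*c.
Setting this to zero gives c = 60/7.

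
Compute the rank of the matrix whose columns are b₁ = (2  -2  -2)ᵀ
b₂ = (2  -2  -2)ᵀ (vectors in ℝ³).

Row-reduce the 2×3 matrix with these as rows.
There is 1 pivot column, so rank = 1.

rank 1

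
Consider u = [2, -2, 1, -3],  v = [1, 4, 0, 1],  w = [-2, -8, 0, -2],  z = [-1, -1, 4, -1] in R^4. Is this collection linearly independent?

linearly dependent

One vector is a scalar multiple of another, so the set is dependent.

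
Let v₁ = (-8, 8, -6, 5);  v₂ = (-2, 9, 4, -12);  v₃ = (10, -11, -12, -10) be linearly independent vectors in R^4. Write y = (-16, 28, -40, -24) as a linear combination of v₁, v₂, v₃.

Solve the system with v₁, v₂, v₃ as columns and y as the right-hand side.
Back-substitution yields (c₁, c₂, c₃) = (4, 2, 2).

y = 4v₁ + 2v₂ + 2v₃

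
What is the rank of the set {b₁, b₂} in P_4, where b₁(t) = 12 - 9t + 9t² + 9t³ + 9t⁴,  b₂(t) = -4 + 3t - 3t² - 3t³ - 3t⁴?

rank 1

Represent each element by its coordinate vector in ℝ⁵.
Form the matrix with b₁, b₂ as columns and reduce.
Exactly 1 pivot survives; hence the rank is 1.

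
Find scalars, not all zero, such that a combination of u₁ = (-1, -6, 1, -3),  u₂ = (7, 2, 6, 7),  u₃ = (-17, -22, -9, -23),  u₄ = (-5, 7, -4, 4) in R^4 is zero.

3u₁ - 2u₂ - u₃ = 0

Solve the homogeneous system with u₁, u₂, u₃, u₄ as columns by row-reducing the coefficient matrix.
A generator of the null space is (3, -2, -1, 0).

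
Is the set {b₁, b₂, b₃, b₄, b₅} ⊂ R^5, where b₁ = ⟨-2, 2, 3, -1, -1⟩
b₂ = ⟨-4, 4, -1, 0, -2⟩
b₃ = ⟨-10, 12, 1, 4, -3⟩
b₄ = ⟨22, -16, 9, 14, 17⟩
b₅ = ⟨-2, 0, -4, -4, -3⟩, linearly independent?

Form the 5×5 matrix with these as columns; its determinant is 0.
A zero determinant means the columns are linearly dependent.
Indeed 2b₁ + 12b₂ - 3b₃ + b₄ = 0.

linearly dependent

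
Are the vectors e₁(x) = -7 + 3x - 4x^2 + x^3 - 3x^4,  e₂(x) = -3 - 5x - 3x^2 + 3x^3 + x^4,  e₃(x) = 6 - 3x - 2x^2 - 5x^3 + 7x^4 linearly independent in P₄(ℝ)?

Take coordinates with respect to the standard basis {1, x, …, x^4}.
Place the vectors as rows of a 3×5 matrix and reduce to echelon form.
The reduction yields 3 nonzero rows, so the rank is 3.
Since rank = 3 (the number of vectors), the set is linearly independent.

linearly independent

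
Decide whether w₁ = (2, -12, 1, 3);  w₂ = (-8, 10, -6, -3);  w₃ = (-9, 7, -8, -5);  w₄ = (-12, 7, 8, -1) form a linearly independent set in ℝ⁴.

Row-reduce the matrix whose columns are w₁, w₂, w₃, w₄.
The reduction yields 4 nonzero rows, so the rank is 4.
Since rank = 4 (the number of vectors), the set is linearly independent.

linearly independent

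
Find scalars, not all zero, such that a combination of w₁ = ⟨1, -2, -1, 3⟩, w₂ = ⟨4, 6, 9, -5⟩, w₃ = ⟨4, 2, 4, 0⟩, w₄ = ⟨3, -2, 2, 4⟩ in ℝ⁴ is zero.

Set up α₁w₁ + … + α₄w₄ = 0 and solve the homogeneous system.
A generator of the null space is (3, 1, -1, -1).

3w₁ + w₂ - w₃ - w₄ = 0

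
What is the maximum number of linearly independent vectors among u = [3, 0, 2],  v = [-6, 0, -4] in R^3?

Form the matrix with u, v as columns and reduce.
There is 1 pivot column, so rank = 1.

1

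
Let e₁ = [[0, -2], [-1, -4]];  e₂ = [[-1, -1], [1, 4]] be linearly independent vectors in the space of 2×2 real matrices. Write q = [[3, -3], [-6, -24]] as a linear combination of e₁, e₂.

Work in coordinates with respect to the standard basis {E₁₁, E₁₂, E₂₁, E₂₂}.
Write q = α₁e₁ + α₂e₂ and equate components.
The system has the unique solution (α₁, α₂) = (3, -3).

q = 3e₁ - 3e₂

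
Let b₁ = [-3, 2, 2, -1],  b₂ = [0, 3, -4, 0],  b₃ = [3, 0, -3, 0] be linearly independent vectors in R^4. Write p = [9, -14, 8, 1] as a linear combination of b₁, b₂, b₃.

p = -b₁ - 4b₂ + 2b₃

Write p = c₁b₁ + … + c₃b₃ and equate components.
Back-substitution yields (c₁, c₂, c₃) = (-1, -4, 2).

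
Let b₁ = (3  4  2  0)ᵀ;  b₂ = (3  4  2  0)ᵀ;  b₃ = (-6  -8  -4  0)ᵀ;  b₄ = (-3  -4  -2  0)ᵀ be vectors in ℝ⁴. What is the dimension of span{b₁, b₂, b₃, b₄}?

dim = 1

Put the 4×4 matrix [b₁|b₂|b₃|b₄] into echelon form.
Reduction leaves 1 leading entry, giving rank 1.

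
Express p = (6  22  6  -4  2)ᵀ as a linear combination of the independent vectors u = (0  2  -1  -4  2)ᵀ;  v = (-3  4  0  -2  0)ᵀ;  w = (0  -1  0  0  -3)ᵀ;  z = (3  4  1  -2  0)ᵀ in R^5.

p = -2u + 2v - 2w + 4z

Set up the augmented matrix [u | v | w | z | p] and row-reduce.
The system has the unique solution (a₁, …, a₄) = (-2, 2, -2, 4).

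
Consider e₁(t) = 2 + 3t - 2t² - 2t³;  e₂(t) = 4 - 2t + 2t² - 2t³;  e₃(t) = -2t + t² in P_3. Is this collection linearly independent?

Take coordinates with respect to the standard basis {1, t, …, t³}.
Place the vectors as rows of a 3×4 matrix and reduce to echelon form.
The reduction yields 3 nonzero rows, so the rank is 3.
Since rank = 3 (the number of vectors), the set is linearly independent.

linearly independent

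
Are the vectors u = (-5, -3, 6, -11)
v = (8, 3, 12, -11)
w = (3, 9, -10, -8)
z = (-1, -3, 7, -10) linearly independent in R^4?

linearly independent

Place the vectors as rows of a 4×4 matrix and reduce to echelon form.
The reduction yields 4 nonzero rows, so the rank is 4.
Since rank = 4 (the number of vectors), the set is linearly independent.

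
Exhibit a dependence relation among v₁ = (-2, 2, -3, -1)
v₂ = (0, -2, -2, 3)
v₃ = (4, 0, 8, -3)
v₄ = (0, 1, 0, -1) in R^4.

2v₁ + v₂ + v₃ - 2v₄ = 0

Set up α₁v₁ + … + α₄v₄ = 0 and solve the homogeneous system.
A generator of the null space is (2, 1, 1, -2).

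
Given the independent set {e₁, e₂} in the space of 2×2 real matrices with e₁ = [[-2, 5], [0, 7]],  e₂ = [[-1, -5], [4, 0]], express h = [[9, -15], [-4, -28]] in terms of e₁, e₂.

h = -4e₁ - e₂

Identify each element with its coordinate vector in ℝ⁴ via {E₁₁, E₁₂, E₂₁, E₂₂}.
Write h = α₁e₁ + α₂e₂ and equate components.
The system has the unique solution (α₁, α₂) = (-4, -1).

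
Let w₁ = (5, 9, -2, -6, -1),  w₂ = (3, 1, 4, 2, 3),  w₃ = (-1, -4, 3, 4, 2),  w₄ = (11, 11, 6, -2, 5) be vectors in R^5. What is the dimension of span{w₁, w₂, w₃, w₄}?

Row-reduce the 4×5 matrix with these as rows.
There are 2 pivot columns, so rank = 2.

2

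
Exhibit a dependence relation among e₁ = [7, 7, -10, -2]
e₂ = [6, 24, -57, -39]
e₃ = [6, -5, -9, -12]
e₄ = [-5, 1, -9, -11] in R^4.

Row-reduce the matrix with e₁, e₂, e₃, e₄ as columns; the null space gives the coefficients.
A generator of the null space is (3, -1, 0, 3).

3e₁ - e₂ + 3e₄ = 0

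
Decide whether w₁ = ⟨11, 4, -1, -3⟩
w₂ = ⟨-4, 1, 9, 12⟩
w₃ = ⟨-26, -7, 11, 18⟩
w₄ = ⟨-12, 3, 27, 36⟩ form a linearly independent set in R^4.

Form the 4×4 matrix with these as columns; its determinant is 0.
A zero determinant means the columns are linearly dependent.

linearly dependent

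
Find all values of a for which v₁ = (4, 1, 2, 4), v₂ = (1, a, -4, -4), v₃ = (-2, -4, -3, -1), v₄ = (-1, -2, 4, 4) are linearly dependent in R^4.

Dependence holds iff the 4×4 matrix [v₁ v₂ v₃ v₄] is singular.
The determinant works out to 116 - 58*a.
Setting this to zero gives a = 2.

a = 2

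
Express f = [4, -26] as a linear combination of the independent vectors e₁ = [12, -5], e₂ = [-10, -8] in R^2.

Set up the augmented matrix [e₁ | e₂ | f] and row-reduce.
The system has the unique solution (c₁, c₂) = (2, 2).

f = 2e₁ + 2e₂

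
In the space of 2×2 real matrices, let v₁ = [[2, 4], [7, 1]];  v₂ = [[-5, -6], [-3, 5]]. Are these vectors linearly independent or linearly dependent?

linearly independent

Take coordinates with respect to the standard basis {E₁₁, E₁₂, E₂₁, E₂₂}.
Row-reduce the matrix whose columns are v₁, v₂.
The reduction yields 2 nonzero rows, so the rank is 2.
Since rank = 2 (the number of vectors), the set is linearly independent.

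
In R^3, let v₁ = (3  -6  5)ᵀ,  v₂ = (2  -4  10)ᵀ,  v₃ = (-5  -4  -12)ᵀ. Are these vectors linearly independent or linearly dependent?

linearly independent

The matrix [v₁|v₂|v₃] has determinant 280.
A nonzero determinant means the columns are linearly independent.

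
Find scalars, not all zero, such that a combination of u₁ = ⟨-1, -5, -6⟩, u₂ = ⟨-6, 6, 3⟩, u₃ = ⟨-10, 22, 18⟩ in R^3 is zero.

Write the vectors as columns of a matrix and find a nonzero vector in its null space.
The free variable yields coefficients (2, -2, 1) (any nonzero multiple also works).

2u₁ - 2u₂ + u₃ = 0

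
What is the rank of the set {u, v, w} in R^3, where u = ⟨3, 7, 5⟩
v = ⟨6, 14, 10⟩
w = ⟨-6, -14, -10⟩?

Apply Gaussian elimination to the matrix whose rows are u, v, w.
There is 1 pivot column, so rank = 1.

rank 1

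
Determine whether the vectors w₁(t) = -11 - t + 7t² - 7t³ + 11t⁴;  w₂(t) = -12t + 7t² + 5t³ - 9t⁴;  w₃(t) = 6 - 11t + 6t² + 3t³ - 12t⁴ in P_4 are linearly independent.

Take coordinates with respect to the standard basis {1, t, …, t⁴}.
Place the vectors as rows of a 3×5 matrix and reduce to echelon form.
The reduction yields 3 nonzero rows, so the rank is 3.
Since rank = 3 (the number of vectors), the set is linearly independent.

linearly independent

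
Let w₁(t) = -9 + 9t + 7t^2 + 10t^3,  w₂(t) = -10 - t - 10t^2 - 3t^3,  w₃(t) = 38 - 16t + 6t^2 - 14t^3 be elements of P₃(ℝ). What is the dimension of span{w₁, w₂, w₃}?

Represent each element by its coordinate vector in ℝ⁴.
Row-reduce the 3×4 matrix with these as rows.
There are 2 pivot columns, so rank = 2.

2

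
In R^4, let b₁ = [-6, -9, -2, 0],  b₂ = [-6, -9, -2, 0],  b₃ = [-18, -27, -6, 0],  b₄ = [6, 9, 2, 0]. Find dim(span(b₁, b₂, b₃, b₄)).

Row-reduce the 4×4 matrix with these as rows.
Reduction leaves 1 leading entry, giving rank 1.

dim = 1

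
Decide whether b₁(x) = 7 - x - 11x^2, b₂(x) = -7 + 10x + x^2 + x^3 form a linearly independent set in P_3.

Write each element as a coordinate vector in ℝ⁴ using {1, x, …, x^3}.
Place the vectors as rows of a 2×4 matrix and reduce to echelon form.
The reduction yields 2 nonzero rows, so the rank is 2.
Since rank = 2 (the number of vectors), the set is linearly independent.

linearly independent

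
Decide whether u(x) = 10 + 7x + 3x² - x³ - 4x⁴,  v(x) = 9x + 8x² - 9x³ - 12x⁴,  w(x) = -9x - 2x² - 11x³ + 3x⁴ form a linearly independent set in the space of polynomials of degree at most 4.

linearly independent

Take coordinates with respect to the standard basis {1, x, …, x⁴}.
Row-reduce the matrix whose columns are u, v, w.
The reduction yields 3 nonzero rows, so the rank is 3.
Since rank = 3 (the number of vectors), the set is linearly independent.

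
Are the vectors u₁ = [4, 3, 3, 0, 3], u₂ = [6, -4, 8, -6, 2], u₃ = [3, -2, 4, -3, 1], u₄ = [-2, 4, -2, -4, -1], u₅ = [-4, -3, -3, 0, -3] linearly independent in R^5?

linearly dependent

Form the 5×5 matrix with these as columns; its determinant is 0.
A zero determinant means the columns are linearly dependent.
Indeed u₂ - 2u₃ = 0.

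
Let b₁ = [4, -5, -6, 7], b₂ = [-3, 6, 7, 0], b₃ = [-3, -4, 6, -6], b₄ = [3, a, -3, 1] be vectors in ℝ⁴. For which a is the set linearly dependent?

a = -59/3

Place the vectors as rows of a 4×4 matrix; dependence ⇔ determinant zero.
Cofactor expansion gives det = -39*a - 767.
Solving -39*a - 767 = 0 yields a = -59/3.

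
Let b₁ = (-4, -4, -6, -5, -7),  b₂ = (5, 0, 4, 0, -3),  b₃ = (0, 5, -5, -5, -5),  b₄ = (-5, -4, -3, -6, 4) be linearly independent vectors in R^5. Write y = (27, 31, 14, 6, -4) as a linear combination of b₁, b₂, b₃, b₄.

y = -3b₁ + 2b₂ + 3b₃ - b₄

Solve the system with b₁, b₂, b₃, b₄ as columns and y as the right-hand side.
Back-substitution yields (α₁, …, α₄) = (-3, 2, 3, -1).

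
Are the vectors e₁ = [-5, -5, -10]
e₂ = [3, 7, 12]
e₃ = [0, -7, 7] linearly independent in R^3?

linearly independent

Place the vectors as rows of a 3×3 matrix and reduce to echelon form.
The reduction yields 3 nonzero rows, so the rank is 3.
Since rank = 3 (the number of vectors), the set is linearly independent.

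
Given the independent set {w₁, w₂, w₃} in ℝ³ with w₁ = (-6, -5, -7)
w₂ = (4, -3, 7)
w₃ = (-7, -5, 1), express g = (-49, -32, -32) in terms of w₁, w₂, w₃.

Since w₁, w₂, w₃ are independent, the coefficients expressing g are uniquely determined by a linear system.
Back-substitution yields (α₁, α₂, α₃) = (4, -1, 3).

g = 4w₁ - w₂ + 3w₃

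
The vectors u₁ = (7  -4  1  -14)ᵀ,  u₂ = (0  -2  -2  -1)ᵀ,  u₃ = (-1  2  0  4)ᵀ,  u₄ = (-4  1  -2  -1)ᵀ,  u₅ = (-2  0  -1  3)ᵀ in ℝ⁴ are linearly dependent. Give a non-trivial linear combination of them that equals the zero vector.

Row-reduce the matrix with u₁, u₂, u₃, u₄, u₅ as columns; the null space gives the coefficients.
The free variable yields coefficients (1, -1, 1, 0, 3) (any nonzero multiple also works).

u₁ - u₂ + u₃ + 3u₅ = 0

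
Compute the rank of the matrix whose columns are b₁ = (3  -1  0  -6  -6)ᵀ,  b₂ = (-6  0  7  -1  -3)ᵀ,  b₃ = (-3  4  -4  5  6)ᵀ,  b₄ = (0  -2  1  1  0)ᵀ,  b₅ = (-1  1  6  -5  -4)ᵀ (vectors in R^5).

rank 5

Apply Gaussian elimination to the matrix whose rows are b₁, b₂, b₃, b₄, b₅.
There are 5 pivot columns, so rank = 5.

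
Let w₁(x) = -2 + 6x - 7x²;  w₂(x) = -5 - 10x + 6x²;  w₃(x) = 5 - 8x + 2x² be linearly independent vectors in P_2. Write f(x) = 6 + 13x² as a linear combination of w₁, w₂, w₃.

f = -3w₁ - w₂ - w₃

Work in coordinates with respect to the standard basis {1, x, x²}.
Write f = α₁w₁ + … + α₃w₃ and equate components.
Back-substitution yields (α₁, α₂, α₃) = (-3, -1, -1).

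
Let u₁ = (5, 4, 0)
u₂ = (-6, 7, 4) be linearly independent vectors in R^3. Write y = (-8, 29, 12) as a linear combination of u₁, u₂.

Set up the augmented matrix [u₁ | u₂ | y] and row-reduce.
The system has the unique solution (c₁, c₂) = (2, 3).

y = 2u₁ + 3u₂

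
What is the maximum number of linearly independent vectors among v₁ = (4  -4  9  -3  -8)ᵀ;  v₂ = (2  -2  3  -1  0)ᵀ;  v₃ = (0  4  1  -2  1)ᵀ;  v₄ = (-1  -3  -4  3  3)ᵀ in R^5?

3

Row-reduce the 4×5 matrix with these as rows.
The echelon form has 3 nonzero rows, so the rank is 3.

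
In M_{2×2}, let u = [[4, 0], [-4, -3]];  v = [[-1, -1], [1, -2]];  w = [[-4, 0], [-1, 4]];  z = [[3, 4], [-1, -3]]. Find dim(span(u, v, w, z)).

Pass to coordinate vectors with respect to the basis {E₁₁, E₁₂, E₂₁, E₂₂}.
Form the matrix with u, v, w, z as columns and reduce.
The echelon form has 4 nonzero rows, so the rank is 4.

dim = 4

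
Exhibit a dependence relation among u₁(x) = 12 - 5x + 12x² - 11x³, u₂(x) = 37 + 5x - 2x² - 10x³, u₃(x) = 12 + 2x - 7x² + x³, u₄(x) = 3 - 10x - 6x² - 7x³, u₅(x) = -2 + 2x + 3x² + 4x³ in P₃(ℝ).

u₁ - u₂ + 2u₃ - u₄ - 2u₅ = 0

Pass to coordinate vectors relative to the basis {1, x, …, x³}.
Row-reduce the matrix with u₁, u₂, u₃, u₄, u₅ as columns; the null space gives the coefficients.
One solution (up to scaling) is (1, -1, 2, -1, -2).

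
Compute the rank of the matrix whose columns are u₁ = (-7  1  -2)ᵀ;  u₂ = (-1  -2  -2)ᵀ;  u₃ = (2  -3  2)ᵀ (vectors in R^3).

Row-reduce the 3×3 matrix with these as rows.
Exactly 3 pivots survive; hence the rank is 3.

3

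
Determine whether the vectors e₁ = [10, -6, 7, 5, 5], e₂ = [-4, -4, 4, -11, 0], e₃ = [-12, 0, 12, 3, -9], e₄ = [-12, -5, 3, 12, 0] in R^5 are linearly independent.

linearly independent

Row-reduce the matrix whose columns are e₁, e₂, e₃, e₄.
The reduction yields 4 nonzero rows, so the rank is 4.
Since rank = 4 (the number of vectors), the set is linearly independent.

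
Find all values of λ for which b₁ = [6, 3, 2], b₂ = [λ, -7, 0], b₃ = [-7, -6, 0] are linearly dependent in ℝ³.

λ = -49/6

The vectors are dependent exactly when the determinant of the matrix with rows b₁, b₂, b₃ vanishes.
Expanding, det = -12*λ - 98.
This vanishes exactly when λ = -49/6.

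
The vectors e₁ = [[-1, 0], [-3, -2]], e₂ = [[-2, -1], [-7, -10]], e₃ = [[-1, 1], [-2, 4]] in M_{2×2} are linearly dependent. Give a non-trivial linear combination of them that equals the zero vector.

3e₁ - e₂ - e₃ = 0

Pass to coordinate vectors relative to the basis {E₁₁, E₁₂, E₂₁, E₂₂}.
Row-reduce the matrix with e₁, e₂, e₃ as columns; the null space gives the coefficients.
A generator of the null space is (3, -1, -1).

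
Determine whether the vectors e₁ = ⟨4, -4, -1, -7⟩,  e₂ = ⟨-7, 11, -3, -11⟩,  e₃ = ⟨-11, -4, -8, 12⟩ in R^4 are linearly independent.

linearly independent

Place the vectors as rows of a 3×4 matrix and reduce to echelon form.
The reduction yields 3 nonzero rows, so the rank is 3.
Since rank = 3 (the number of vectors), the set is linearly independent.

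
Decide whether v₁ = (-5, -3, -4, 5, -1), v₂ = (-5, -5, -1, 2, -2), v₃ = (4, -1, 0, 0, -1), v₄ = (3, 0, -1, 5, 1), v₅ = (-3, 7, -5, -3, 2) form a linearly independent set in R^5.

linearly independent

Form the 5×5 matrix with these as columns; its determinant is -222.
A nonzero determinant means the columns are linearly independent.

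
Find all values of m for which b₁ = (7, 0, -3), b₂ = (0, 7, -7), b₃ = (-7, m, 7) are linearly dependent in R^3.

The set is linearly dependent precisely when det[b₁; b₂; b₃] = 0.
Expanding, det = 49*m + 196.
This vanishes exactly when m = -4.

m = -4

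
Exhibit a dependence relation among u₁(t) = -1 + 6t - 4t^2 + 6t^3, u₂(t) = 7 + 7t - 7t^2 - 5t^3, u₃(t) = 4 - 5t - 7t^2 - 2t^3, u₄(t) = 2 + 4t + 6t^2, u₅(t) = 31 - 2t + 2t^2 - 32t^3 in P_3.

3u₁ - 2u₂ - 2u₃ - 3u₄ + u₅ = 0

Pass to coordinate vectors relative to the basis {1, t, …, t^3}.
Write the vectors as columns of a matrix and find a nonzero vector in its null space.
The free variable yields coefficients (3, -2, -2, -3, 1) (any nonzero multiple also works).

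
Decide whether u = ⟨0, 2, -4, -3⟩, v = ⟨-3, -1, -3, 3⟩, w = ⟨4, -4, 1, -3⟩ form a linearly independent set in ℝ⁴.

Row-reduce the matrix whose columns are u, v, w.
The reduction yields 3 nonzero rows, so the rank is 3.
Since rank = 3 (the number of vectors), the set is linearly independent.

linearly independent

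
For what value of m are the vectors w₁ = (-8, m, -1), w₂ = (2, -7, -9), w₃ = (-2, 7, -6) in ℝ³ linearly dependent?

The vectors are dependent exactly when the determinant of the matrix with rows w₁, w₂, w₃ vanishes.
Cofactor expansion gives det = 30*m - 840.
This vanishes exactly when m = 28.

m = 28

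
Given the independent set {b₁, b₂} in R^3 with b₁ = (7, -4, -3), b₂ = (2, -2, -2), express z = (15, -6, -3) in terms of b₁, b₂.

z = 3b₁ - 3b₂

Since b₁, b₂ are independent, the coefficients expressing z are uniquely determined by a linear system.
Row-reducing the augmented matrix gives the unique coefficients (c₁, c₂) = (3, -3).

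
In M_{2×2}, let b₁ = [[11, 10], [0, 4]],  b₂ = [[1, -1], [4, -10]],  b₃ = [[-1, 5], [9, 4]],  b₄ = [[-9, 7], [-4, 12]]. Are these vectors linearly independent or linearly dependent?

Take coordinates with respect to the standard basis {E₁₁, E₁₂, E₂₁, E₂₂}.
Place the vectors as rows of a 4×4 matrix and reduce to echelon form.
The reduction yields 4 nonzero rows, so the rank is 4.
Since rank = 4 (the number of vectors), the set is linearly independent.

linearly independent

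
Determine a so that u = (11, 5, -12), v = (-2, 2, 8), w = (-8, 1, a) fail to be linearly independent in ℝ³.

a = 18

The vectors are dependent exactly when the determinant of the matrix with rows u, v, w vanishes.
Expanding, det = 32*a - 576.
Solving 32*a - 576 = 0 yields a = 18.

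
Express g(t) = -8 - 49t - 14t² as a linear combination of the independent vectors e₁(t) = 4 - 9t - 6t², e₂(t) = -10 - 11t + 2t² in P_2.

Identify each element with its coordinate vector in ℝ³ via {1, t, t²}.
Set up the augmented matrix [e₁ | e₂ | g] and row-reduce.
The system has the unique solution (α₁, α₂) = (3, 2).

g = 3e₁ + 2e₂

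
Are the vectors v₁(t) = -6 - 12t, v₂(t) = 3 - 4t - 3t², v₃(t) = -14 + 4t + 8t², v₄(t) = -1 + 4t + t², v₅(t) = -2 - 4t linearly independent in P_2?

Write each element as a coordinate vector in ℝ³ using {1, t, t²}.
There are 5 vectors in a 3-dimensional space, so they cannot be linearly independent.

linearly dependent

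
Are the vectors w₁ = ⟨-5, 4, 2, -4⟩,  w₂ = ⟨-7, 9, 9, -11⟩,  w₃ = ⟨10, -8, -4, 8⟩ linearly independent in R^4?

One vector is a scalar multiple of another, so the set is dependent.

linearly dependent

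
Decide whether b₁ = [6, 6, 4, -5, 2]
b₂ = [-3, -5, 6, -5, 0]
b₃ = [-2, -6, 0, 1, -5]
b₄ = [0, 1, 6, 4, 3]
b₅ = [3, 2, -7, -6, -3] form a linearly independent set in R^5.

Form the 5×5 matrix with these as columns; its determinant is 171.
A nonzero determinant means the columns are linearly independent.

linearly independent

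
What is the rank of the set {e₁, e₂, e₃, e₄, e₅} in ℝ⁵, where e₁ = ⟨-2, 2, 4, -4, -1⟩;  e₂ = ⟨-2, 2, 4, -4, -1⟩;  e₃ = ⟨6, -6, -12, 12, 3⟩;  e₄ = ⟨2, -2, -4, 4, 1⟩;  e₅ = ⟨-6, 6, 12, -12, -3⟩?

rank 1

Put the 5×5 matrix [e₁|e₂|e₃|e₄|e₅] into echelon form.
Reduction leaves 1 leading entry, giving rank 1.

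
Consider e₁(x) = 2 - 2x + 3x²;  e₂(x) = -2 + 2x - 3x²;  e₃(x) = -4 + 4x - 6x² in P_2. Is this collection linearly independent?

linearly dependent

Write each element as a coordinate vector in ℝ³ using {1, x, x²}.
The matrix [e₁|e₂|e₃] has determinant 0.
A zero determinant means the columns are linearly dependent.
Indeed e₁ + e₂ = 0.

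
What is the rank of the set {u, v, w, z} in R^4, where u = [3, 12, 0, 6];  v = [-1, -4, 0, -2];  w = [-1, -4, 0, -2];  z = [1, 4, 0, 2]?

rank 1

Form the matrix with u, v, w, z as columns and reduce.
The echelon form has 1 nonzero row, so the rank is 1.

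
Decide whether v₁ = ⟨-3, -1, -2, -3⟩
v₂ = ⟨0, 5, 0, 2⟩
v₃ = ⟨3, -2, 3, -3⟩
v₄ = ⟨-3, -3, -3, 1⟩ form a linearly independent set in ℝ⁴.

Place the vectors as rows of a 4×4 matrix and reduce to echelon form.
The reduction yields 3 nonzero rows, so the rank is 3.
Since rank 3 < 4, the set is linearly dependent.
Indeed v₂ + v₃ + v₄ = 0.

linearly dependent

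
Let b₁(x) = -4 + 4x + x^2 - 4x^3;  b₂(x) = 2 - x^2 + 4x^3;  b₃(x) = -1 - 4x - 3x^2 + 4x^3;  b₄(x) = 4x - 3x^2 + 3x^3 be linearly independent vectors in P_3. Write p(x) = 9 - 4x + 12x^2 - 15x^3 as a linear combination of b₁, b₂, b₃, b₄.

p = -3b₁ - 3b₂ - 3b₃ - b₄

Work in coordinates with respect to the standard basis {1, x, …, x^3}.
Set up the augmented matrix [b₁ | b₂ | b₃ | b₄ | p] and row-reduce.
Back-substitution yields (a₁, …, a₄) = (-3, -3, -3, -1).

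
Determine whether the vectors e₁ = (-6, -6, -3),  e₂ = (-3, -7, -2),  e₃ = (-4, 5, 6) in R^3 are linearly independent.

Row-reduce the matrix whose columns are e₁, e₂, e₃.
The reduction yields 3 nonzero rows, so the rank is 3.
Since rank = 3 (the number of vectors), the set is linearly independent.

linearly independent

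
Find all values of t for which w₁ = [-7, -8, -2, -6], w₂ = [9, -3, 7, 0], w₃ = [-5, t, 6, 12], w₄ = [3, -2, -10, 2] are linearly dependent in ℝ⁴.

The set is linearly dependent precisely when det[w₁; w₂; w₃; w₄] = 0.
Expanding, det = 17516 - 604*t.
This vanishes exactly when t = 29.

t = 29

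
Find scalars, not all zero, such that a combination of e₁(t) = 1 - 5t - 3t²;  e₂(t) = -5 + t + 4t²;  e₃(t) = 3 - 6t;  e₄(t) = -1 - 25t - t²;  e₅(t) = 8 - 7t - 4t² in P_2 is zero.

3e₁ + 2e₂ + 2e₃ - e₄ = 0

Pass to coordinate vectors relative to the basis {1, t, t²}.
Solve the homogeneous system with e₁, e₂, e₃, e₄, e₅ as columns by row-reducing the coefficient matrix.
One solution (up to scaling) is (3, 2, 2, -1, 0).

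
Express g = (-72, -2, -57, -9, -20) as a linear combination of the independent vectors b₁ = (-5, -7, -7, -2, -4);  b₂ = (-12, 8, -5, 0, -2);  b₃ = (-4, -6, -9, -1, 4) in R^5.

g = 4b₁ + 4b₂ + b₃

Set up the augmented matrix [b₁ | b₂ | b₃ | g] and row-reduce.
The system has the unique solution (α₁, α₂, α₃) = (4, 4, 1).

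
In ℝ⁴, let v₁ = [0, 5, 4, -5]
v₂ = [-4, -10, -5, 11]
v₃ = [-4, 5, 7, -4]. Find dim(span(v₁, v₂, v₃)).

2

Form the matrix with v₁, v₂, v₃ as columns and reduce.
Exactly 2 pivots survive; hence the rank is 2.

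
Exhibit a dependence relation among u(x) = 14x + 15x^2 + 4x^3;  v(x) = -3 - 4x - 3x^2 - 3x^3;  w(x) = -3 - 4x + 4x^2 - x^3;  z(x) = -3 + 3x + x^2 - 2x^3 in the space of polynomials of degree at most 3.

Write each element as a vector in ℝ⁴ using {1, x, …, x^3}.
Row-reduce the matrix with u, v, w, z as columns; the null space gives the coefficients.
The free variable yields coefficients (1, 3, -1, -2) (any nonzero multiple also works).

u + 3v - w - 2z = 0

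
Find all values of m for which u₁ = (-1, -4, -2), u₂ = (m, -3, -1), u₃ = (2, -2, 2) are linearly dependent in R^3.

m = -1/3

The vectors are dependent exactly when the determinant of the matrix with rows u₁, u₂, u₃ vanishes.
Expanding, det = 12*m + 4.
Setting this to zero gives m = -1/3.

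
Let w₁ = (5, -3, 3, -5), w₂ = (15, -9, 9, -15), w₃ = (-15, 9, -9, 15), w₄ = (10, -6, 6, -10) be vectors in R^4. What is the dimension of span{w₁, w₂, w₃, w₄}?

Apply Gaussian elimination to the matrix whose rows are w₁, w₂, w₃, w₄.
Reduction leaves 1 leading entry, giving rank 1.

dim = 1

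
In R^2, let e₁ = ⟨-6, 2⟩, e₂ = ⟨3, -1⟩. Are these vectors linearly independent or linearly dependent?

linearly dependent

Form the 2×2 matrix with these as columns; its determinant is 0.
A zero determinant means the columns are linearly dependent.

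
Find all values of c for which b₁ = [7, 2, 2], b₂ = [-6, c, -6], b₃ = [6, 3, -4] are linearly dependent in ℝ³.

c = -3/4

The vectors are dependent exactly when the determinant of the matrix with rows b₁, b₂, b₃ vanishes.
Expanding, det = -40*c - 30.
This vanishes exactly when c = -3/4.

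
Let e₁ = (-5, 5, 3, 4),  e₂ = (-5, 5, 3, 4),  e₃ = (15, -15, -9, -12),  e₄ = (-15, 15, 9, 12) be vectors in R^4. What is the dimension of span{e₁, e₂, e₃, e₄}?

1

Apply Gaussian elimination to the matrix whose rows are e₁, e₂, e₃, e₄.
Reduction leaves 1 leading entry, giving rank 1.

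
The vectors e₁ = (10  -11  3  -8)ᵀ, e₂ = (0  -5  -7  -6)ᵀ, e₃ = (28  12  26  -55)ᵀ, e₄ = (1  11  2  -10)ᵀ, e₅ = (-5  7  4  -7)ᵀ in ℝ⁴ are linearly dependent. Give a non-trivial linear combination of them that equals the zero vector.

3e₁ - e₂ - e₃ + 3e₄ + e₅ = 0

Write the vectors as columns of a matrix and find a nonzero vector in its null space.
The free variable yields coefficients (3, -1, -1, 3, 1) (any nonzero multiple also works).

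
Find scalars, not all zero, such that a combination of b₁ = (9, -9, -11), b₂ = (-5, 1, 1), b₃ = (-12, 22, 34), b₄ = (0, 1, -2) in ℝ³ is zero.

3b₁ + 3b₂ + b₃ + 2b₄ = 0

Row-reduce the matrix with b₁, b₂, b₃, b₄ as columns; the null space gives the coefficients.
One solution (up to scaling) is (3, 3, 1, 2).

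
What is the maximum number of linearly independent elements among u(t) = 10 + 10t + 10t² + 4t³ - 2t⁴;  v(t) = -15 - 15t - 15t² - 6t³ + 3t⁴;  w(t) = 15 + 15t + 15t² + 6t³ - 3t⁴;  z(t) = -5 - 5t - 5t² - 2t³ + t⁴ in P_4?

Represent each element by its coordinate vector in ℝ⁵.
Form the matrix with u, v, w, z as columns and reduce.
There is 1 pivot column, so rank = 1.

1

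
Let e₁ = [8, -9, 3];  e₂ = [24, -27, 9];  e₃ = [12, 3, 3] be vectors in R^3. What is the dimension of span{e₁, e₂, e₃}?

Row-reduce the 3×3 matrix with these as rows.
Exactly 2 pivots survive; hence the rank is 2.

2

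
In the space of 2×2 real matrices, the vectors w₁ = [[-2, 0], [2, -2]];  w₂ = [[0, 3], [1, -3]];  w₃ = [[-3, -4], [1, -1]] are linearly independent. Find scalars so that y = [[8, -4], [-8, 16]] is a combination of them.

Work in coordinates with respect to the standard basis {E₁₁, E₁₂, E₂₁, E₂₂}.
Set up the augmented matrix [w₁ | w₂ | w₃ | y] and row-reduce.
Back-substitution yields (a₁, a₂, a₃) = (-1, -4, -2).

y = -w₁ - 4w₂ - 2w₃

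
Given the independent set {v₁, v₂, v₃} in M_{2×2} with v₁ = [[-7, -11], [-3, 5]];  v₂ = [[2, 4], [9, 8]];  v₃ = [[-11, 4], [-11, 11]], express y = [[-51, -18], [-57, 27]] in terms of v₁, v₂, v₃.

y = 2v₁ - 2v₂ + 3v₃

Identify each element with its coordinate vector in ℝ⁴ via {E₁₁, E₁₂, E₂₁, E₂₂}.
Solve the system with v₁, v₂, v₃ as columns and y as the right-hand side.
The system has the unique solution (α₁, α₂, α₃) = (2, -2, 3).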